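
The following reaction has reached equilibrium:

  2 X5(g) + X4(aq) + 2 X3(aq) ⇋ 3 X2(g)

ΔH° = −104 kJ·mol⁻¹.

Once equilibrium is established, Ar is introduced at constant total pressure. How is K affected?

The equilibrium constant depends only on temperature. This perturbation may move the position of equilibrium, but since T is unchanged, K itself is unchanged.

unchanged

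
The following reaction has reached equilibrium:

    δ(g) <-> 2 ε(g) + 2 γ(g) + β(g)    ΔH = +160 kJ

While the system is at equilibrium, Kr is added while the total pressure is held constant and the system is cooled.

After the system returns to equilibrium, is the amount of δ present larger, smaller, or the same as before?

cannot be determined

Adding inert gas at constant total pressure expands the volume and lowers every reacting partial pressure. With Δn_gas = 5 − 1 = +4, Q moves away from K toward the side with fewer gas moles, so the system shifts toward the side with more gas moles — to the right.
The forward reaction is endothermic. Lowering T favours the exothermic direction — shift to the left.
The two effects oppose each other, so the net shift — and hence the change in δ — cannot be determined from the given information.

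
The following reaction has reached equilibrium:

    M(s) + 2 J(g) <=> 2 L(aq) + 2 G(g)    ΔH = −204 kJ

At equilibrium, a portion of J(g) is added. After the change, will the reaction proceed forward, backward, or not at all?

right

Adding J (g), a reactant, drives the reaction to the right.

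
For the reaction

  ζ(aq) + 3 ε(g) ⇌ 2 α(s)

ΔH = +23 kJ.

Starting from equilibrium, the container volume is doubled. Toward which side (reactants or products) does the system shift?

Gas moles: reactants 3, products 0 (Δn_gas = -3). Expansion shifts the system toward the side with more moles of gas — to the left.

left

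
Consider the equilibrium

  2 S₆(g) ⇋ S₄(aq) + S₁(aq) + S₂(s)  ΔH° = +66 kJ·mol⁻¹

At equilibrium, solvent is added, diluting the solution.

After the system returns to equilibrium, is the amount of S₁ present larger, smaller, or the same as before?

Dilution lowers every aqueous concentration by the same factor. Δn_aq = 2 − 0 = +2, so the system shifts toward the side with more dissolved moles — to the right.
The net shift is to the right. S₁ is a product, so its amount increases.

increases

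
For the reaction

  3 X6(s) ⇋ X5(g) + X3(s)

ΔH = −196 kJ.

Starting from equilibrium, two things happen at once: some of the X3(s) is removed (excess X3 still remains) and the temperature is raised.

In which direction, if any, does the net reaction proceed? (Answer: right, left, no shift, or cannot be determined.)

left

X3 is a pure solid; its activity is 1 regardless of amount, so Q is unaffected — no shift from this change.
The forward reaction is exothermic. Raising T favours the endothermic direction — shift to the left.
Only the nonzero effect(s) matter; the net shift is to the left.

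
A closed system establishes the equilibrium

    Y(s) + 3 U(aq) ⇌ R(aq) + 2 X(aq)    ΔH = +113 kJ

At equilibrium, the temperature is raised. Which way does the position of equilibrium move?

right

The forward reaction is endothermic. Raising T favours the endothermic direction — shift to the right.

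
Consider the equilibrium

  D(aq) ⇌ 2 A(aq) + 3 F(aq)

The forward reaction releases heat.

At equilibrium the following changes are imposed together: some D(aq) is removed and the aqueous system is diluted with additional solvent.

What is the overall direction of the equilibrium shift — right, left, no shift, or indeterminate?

cannot be determined

Removing D (aq), a reactant, drives the reaction to the left.
Dilution lowers every aqueous concentration by the same factor. Δn_aq = 5 − 1 = +4, so the system shifts toward the side with more dissolved moles — to the right.
The individual effects push in opposite directions; without quantitative information the net direction cannot be determined.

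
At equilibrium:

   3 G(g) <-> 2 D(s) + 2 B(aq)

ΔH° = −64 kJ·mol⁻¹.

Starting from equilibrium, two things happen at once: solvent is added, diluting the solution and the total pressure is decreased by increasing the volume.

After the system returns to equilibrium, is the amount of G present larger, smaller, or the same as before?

cannot be determined

Dilution lowers every aqueous concentration by the same factor. Δn_aq = 2 − 0 = +2, so the system shifts toward the side with more dissolved moles — to the right.
Gas moles: reactants 3, products 0 (Δn_gas = -3). Expansion shifts the system toward the side with more moles of gas — to the left.
The two effects oppose each other, so the net shift — and hence the change in G — cannot be determined from the given information.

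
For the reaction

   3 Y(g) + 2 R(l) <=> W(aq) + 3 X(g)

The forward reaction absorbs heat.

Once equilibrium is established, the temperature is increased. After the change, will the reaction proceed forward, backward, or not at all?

The forward reaction is endothermic. Raising T favours the endothermic direction — shift to the right.

right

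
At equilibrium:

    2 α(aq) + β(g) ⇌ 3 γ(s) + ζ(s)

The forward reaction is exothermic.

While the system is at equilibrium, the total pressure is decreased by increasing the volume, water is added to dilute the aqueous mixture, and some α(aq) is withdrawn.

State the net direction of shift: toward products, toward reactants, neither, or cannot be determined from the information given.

left

Gas moles: reactants 1, products 0 (Δn_gas = -1). Expansion shifts the system toward the side with more moles of gas — to the left.
Dilution lowers every aqueous concentration by the same factor. Δn_aq = 0 − 2 = -2, so the system shifts toward the side with more dissolved moles — to the left.
Removing α (aq), a reactant, drives the reaction to the left.
All effects act in the same direction — net shift to the left.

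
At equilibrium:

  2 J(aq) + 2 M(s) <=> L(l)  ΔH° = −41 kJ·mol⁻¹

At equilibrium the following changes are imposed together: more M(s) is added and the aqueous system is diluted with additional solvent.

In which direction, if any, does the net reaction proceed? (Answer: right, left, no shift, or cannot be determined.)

left

M is a pure solid; its activity is 1 regardless of amount, so Q is unaffected — no shift from this change.
Dilution lowers every aqueous concentration by the same factor. Δn_aq = 0 − 2 = -2, so the system shifts toward the side with more dissolved moles — to the left.
Only the nonzero effect(s) matter; the net shift is to the left.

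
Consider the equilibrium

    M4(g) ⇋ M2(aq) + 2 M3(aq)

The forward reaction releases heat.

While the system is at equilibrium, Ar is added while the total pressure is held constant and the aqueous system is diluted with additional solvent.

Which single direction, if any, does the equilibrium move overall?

Adding inert gas at constant total pressure expands the volume and lowers every reacting partial pressure. With Δn_gas = 0 − 1 = -1, Q moves away from K toward the side with fewer gas moles, so the system shifts toward the side with more gas moles — to the left.
Dilution lowers every aqueous concentration by the same factor. Δn_aq = 3 − 0 = +3, so the system shifts toward the side with more dissolved moles — to the right.
The individual effects push in opposite directions; without quantitative information the net direction cannot be determined.

cannot be determined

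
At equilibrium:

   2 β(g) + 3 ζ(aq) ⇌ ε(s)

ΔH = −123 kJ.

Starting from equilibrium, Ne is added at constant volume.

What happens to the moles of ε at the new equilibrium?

unchanged

At constant volume, adding an inert gas leaves every reacting species' partial pressure unchanged, so Q is unchanged — no shift from this change.
No net shift occurs, so the amount of ε is unchanged.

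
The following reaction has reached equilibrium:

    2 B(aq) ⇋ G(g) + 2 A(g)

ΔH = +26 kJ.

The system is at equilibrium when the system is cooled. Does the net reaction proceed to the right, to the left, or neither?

left

The forward reaction is endothermic. Lowering T favours the exothermic direction — shift to the left.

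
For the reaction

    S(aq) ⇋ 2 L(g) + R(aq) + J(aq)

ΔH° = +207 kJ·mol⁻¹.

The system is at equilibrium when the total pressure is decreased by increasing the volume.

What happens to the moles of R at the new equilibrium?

Gas moles: reactants 0, products 2 (Δn_gas = +2). Expansion shifts the system toward the side with more moles of gas — to the right.
The net shift is to the right. R is a product, so its amount increases.

increases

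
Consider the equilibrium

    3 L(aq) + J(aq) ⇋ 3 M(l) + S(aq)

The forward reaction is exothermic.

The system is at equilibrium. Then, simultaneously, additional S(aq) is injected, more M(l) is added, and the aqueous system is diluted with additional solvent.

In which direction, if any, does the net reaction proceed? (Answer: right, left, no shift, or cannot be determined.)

Adding S (aq), a product, drives the reaction to the left.
M is a pure liquid; its activity is 1 regardless of amount, so Q is unaffected — no shift from this change.
Dilution lowers every aqueous concentration by the same factor. Δn_aq = 1 − 4 = -3, so the system shifts toward the side with more dissolved moles — to the left.
Only the nonzero effect(s) matter; the net shift is to the left.

left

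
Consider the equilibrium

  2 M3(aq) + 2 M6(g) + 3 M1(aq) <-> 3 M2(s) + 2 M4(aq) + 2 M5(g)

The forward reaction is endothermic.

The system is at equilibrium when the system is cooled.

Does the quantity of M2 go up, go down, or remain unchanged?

The forward reaction is endothermic. Lowering T favours the exothermic direction — shift to the left.
The net shift is to the left. M2 is a product, so its amount decreases.

decreases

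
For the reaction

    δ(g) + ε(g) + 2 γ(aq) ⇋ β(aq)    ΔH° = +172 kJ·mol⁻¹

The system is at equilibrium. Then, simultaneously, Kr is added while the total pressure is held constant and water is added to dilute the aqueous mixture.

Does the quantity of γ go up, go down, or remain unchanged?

increases

Adding inert gas at constant total pressure expands the volume and lowers every reacting partial pressure. With Δn_gas = 0 − 2 = -2, Q moves away from K toward the side with fewer gas moles, so the system shifts toward the side with more gas moles — to the left.
Dilution lowers every aqueous concentration by the same factor. Δn_aq = 1 − 2 = -1, so the system shifts toward the side with more dissolved moles — to the left.
The net shift is to the left. γ is a reactant, so its amount increases.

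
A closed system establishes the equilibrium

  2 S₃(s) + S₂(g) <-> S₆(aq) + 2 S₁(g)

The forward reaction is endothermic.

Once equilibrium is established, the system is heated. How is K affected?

increases

K depends on temperature via the van 't Hoff relation. The forward reaction is endothermic, so raising T increases K.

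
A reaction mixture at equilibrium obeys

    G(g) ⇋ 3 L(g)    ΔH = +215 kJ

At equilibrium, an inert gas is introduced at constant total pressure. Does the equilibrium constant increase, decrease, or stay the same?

unchanged

The equilibrium constant depends only on temperature. This perturbation may move the position of equilibrium, but since T is unchanged, K itself is unchanged.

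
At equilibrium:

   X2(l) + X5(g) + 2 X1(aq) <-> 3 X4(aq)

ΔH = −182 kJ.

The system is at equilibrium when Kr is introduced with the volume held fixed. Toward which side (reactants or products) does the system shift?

no shift

At constant volume, adding an inert gas leaves every reacting species' partial pressure unchanged, so Q is unchanged — no shift from this change.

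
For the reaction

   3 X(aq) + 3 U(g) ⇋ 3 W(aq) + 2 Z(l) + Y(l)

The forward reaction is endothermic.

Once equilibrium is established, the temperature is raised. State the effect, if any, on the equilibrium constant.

K depends on temperature via the van 't Hoff relation. The forward reaction is endothermic, so raising T increases K.

increases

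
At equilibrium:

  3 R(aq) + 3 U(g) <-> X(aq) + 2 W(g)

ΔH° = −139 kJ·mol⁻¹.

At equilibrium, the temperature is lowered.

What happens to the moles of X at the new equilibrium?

increases

The forward reaction is exothermic. Lowering T favours the exothermic direction — shift to the right.
The net shift is to the right. X is a product, so its amount increases.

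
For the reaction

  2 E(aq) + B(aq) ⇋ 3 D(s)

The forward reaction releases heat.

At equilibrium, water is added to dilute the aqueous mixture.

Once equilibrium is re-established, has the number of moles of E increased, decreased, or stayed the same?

Dilution lowers every aqueous concentration by the same factor. Δn_aq = 0 − 3 = -3, so the system shifts toward the side with more dissolved moles — to the left.
The net shift is to the left. E is a reactant, so its amount increases.

increases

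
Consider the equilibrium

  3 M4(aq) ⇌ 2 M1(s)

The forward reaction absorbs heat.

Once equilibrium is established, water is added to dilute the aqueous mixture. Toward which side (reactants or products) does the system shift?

Dilution lowers every aqueous concentration by the same factor. Δn_aq = 0 − 3 = -3, so the system shifts toward the side with more dissolved moles — to the left.

left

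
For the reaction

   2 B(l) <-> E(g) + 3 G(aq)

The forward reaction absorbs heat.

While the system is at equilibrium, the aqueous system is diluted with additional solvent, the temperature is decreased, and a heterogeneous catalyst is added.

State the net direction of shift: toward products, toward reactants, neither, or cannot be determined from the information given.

cannot be determined

Dilution lowers every aqueous concentration by the same factor. Δn_aq = 3 − 0 = +3, so the system shifts toward the side with more dissolved moles — to the right.
The forward reaction is endothermic. Lowering T favours the exothermic direction — shift to the left.
A catalyst speeds both forward and reverse rates equally; it changes neither Q nor K — no shift from this change.
The individual effects push in opposite directions; without quantitative information the net direction cannot be determined.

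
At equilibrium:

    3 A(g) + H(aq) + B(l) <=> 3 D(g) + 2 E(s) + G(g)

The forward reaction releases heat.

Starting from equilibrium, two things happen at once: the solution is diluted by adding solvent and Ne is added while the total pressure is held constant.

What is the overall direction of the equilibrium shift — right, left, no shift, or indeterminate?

cannot be determined

Dilution lowers every aqueous concentration by the same factor. Δn_aq = 0 − 1 = -1, so the system shifts toward the side with more dissolved moles — to the left.
Adding inert gas at constant total pressure expands the volume and lowers every reacting partial pressure. With Δn_gas = 4 − 3 = +1, Q moves away from K toward the side with fewer gas moles, so the system shifts toward the side with more gas moles — to the right.
The individual effects push in opposite directions; without quantitative information the net direction cannot be determined.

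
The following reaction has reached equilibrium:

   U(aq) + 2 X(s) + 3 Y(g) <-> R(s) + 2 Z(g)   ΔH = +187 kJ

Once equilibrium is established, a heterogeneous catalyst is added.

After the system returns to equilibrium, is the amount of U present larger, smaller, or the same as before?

A catalyst speeds both forward and reverse rates equally; it changes neither Q nor K — no shift from this change.
No net shift occurs, so the amount of U is unchanged.

unchanged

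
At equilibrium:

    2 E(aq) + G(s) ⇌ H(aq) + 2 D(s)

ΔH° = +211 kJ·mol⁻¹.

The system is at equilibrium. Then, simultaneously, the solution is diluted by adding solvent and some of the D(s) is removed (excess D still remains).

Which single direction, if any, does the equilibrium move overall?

left

Dilution lowers every aqueous concentration by the same factor. Δn_aq = 1 − 2 = -1, so the system shifts toward the side with more dissolved moles — to the left.
D is a pure solid; its activity is 1 regardless of amount, so Q is unaffected — no shift from this change.
Only the nonzero effect(s) matter; the net shift is to the left.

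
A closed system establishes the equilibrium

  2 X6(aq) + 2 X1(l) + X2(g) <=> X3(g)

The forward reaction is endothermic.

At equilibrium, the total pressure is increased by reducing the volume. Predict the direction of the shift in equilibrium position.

no shift

Gas moles: reactants 1, products 1. Δn_gas = 0, so a volume change leaves Q equal to K — no shift from this change.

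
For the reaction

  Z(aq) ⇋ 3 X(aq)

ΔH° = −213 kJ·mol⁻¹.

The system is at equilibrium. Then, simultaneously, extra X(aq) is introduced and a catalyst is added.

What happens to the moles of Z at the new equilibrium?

Adding X (aq), a product, drives the reaction to the left.
A catalyst speeds both forward and reverse rates equally; it changes neither Q nor K — no shift from this change.
The net shift is to the left. Z is a reactant, so its amount increases.

increases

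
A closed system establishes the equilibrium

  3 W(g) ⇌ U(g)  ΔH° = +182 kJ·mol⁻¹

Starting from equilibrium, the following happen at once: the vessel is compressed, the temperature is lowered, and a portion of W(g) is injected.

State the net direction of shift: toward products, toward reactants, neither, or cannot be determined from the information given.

Gas moles: reactants 3, products 1 (Δn_gas = -2). Compression shifts the system toward the side with fewer moles of gas — to the right.
The forward reaction is endothermic. Lowering T favours the exothermic direction — shift to the left.
Adding W (g), a reactant, drives the reaction to the right.
The individual effects push in opposite directions; without quantitative information the net direction cannot be determined.

cannot be determined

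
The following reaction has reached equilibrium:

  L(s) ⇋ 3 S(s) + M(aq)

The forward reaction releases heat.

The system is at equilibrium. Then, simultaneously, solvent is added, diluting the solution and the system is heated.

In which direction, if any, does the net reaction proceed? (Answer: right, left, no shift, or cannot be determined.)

Dilution lowers every aqueous concentration by the same factor. Δn_aq = 1 − 0 = +1, so the system shifts toward the side with more dissolved moles — to the right.
The forward reaction is exothermic. Raising T favours the endothermic direction — shift to the left.
The individual effects push in opposite directions; without quantitative information the net direction cannot be determined.

cannot be determined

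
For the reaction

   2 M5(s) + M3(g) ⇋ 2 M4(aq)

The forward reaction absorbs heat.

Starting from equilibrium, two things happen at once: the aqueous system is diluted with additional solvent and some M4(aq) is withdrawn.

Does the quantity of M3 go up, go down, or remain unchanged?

Dilution lowers every aqueous concentration by the same factor. Δn_aq = 2 − 0 = +2, so the system shifts toward the side with more dissolved moles — to the right.
Removing M4 (aq), a product, drives the reaction to the right.
The net shift is to the right. M3 is a reactant, so its amount decreases.

decreases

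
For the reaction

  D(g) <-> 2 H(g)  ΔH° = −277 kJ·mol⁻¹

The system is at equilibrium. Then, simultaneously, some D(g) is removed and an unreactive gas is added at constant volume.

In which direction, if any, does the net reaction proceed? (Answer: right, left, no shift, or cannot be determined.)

left

Removing D (g), a reactant, drives the reaction to the left.
At constant volume, adding an inert gas leaves every reacting species' partial pressure unchanged, so Q is unchanged — no shift from this change.
Only the nonzero effect(s) matter; the net shift is to the left.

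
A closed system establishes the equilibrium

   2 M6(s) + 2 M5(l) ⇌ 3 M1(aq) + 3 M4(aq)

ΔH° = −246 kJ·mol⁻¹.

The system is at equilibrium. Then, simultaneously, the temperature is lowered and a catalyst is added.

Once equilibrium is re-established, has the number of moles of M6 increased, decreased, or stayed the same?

The forward reaction is exothermic. Lowering T favours the exothermic direction — shift to the right.
A catalyst speeds both forward and reverse rates equally; it changes neither Q nor K — no shift from this change.
The net shift is to the right. M6 is a reactant, so its amount decreases.

decreases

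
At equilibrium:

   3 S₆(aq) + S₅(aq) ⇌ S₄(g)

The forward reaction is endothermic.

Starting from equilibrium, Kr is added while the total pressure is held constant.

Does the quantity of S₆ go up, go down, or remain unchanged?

decreases

Adding inert gas at constant total pressure expands the volume and lowers every reacting partial pressure. With Δn_gas = 1 − 0 = +1, Q moves away from K toward the side with fewer gas moles, so the system shifts toward the side with more gas moles — to the right.
The net shift is to the right. S₆ is a reactant, so its amount decreases.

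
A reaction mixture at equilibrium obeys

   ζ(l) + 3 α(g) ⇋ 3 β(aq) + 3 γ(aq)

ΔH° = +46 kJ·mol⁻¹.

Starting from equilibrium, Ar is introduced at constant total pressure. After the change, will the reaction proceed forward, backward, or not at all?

left

Adding inert gas at constant total pressure expands the volume and lowers every reacting partial pressure. With Δn_gas = 0 − 3 = -3, Q moves away from K toward the side with fewer gas moles, so the system shifts toward the side with more gas moles — to the left.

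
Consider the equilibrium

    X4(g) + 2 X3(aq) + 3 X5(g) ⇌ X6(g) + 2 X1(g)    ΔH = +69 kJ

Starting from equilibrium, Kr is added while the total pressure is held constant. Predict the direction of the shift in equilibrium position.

Adding inert gas at constant total pressure expands the volume and lowers every reacting partial pressure. With Δn_gas = 3 − 4 = -1, Q moves away from K toward the side with fewer gas moles, so the system shifts toward the side with more gas moles — to the left.

left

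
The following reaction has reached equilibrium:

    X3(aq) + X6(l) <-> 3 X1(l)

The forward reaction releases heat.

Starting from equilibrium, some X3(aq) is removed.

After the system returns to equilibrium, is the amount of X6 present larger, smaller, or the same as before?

Removing X3 (aq), a reactant, drives the reaction to the left.
The net shift is to the left. X6 is a reactant, so its amount increases.

increases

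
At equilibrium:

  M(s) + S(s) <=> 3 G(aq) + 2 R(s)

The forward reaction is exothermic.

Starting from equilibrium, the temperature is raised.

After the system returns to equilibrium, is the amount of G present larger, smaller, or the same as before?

decreases

The forward reaction is exothermic. Raising T favours the endothermic direction — shift to the left.
The net shift is to the left. G is a product, so its amount decreases.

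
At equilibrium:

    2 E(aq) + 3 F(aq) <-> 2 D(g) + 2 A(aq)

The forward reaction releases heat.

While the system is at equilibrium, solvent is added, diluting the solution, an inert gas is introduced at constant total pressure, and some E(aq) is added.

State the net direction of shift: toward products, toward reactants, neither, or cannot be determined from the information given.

Dilution lowers every aqueous concentration by the same factor. Δn_aq = 2 − 5 = -3, so the system shifts toward the side with more dissolved moles — to the left.
Adding inert gas at constant total pressure expands the volume and lowers every reacting partial pressure. With Δn_gas = 2 − 0 = +2, Q moves away from K toward the side with fewer gas moles, so the system shifts toward the side with more gas moles — to the right.
Adding E (aq), a reactant, drives the reaction to the right.
The individual effects push in opposite directions; without quantitative information the net direction cannot be determined.

cannot be determined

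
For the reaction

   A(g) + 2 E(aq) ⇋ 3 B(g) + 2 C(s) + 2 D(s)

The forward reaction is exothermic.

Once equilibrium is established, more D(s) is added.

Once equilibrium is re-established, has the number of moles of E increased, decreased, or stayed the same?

D is a pure solid; its activity is 1 regardless of amount, so Q is unaffected — no shift from this change.
No net shift occurs, so the amount of E is unchanged.

unchanged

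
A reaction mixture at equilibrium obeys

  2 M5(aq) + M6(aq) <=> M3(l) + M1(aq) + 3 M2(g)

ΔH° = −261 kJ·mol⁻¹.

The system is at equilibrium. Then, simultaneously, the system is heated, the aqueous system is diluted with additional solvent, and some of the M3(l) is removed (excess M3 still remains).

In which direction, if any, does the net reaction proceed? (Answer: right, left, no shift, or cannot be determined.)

The forward reaction is exothermic. Raising T favours the endothermic direction — shift to the left.
Dilution lowers every aqueous concentration by the same factor. Δn_aq = 1 − 3 = -2, so the system shifts toward the side with more dissolved moles — to the left.
M3 is a pure liquid; its activity is 1 regardless of amount, so Q is unaffected — no shift from this change.
Only the nonzero effect(s) matter; the net shift is to the left.

left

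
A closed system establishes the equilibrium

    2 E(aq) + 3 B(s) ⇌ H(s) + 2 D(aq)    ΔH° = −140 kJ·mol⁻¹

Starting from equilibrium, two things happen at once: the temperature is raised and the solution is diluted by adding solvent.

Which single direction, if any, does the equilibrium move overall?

left

The forward reaction is exothermic. Raising T favours the endothermic direction — shift to the left.
Dilution scales every aqueous concentration by the same factor. Δn_aq = 2 − 2 = 0, so Q is unchanged — no shift.
Only the nonzero effect(s) matter; the net shift is to the left.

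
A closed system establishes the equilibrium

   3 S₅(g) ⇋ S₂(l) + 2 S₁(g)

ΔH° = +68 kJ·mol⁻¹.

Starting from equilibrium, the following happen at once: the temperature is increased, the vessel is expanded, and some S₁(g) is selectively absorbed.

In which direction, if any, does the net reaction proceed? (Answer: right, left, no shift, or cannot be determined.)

cannot be determined

The forward reaction is endothermic. Raising T favours the endothermic direction — shift to the right.
Gas moles: reactants 3, products 2 (Δn_gas = -1). Expansion shifts the system toward the side with more moles of gas — to the left.
Removing S₁ (g), a product, drives the reaction to the right.
The individual effects push in opposite directions; without quantitative information the net direction cannot be determined.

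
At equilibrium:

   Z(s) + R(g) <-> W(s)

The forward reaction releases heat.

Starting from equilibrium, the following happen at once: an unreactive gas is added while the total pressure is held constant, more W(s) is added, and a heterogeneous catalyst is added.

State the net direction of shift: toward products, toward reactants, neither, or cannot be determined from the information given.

Adding inert gas at constant total pressure expands the volume and lowers every reacting partial pressure. With Δn_gas = 0 − 1 = -1, Q moves away from K toward the side with fewer gas moles, so the system shifts toward the side with more gas moles — to the left.
W is a pure solid; its activity is 1 regardless of amount, so Q is unaffected — no shift from this change.
A catalyst speeds both forward and reverse rates equally; it changes neither Q nor K — no shift from this change.
Only the nonzero effect(s) matter; the net shift is to the left.

left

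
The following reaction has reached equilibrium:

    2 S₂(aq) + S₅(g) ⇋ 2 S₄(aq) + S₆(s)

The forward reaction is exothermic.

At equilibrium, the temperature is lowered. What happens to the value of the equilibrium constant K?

K depends on temperature via the van 't Hoff relation. The forward reaction is exothermic, so lowering T increases K.

increases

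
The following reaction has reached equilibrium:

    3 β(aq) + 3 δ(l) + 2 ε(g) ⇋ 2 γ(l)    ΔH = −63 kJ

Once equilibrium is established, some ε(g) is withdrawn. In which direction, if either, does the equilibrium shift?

left

Removing ε (g), a reactant, drives the reaction to the left.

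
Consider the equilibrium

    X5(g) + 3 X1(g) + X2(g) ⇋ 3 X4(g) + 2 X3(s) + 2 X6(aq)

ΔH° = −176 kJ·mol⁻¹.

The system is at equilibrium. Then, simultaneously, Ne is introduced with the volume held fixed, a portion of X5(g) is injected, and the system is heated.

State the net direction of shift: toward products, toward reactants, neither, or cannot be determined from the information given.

cannot be determined

At constant volume, adding an inert gas leaves every reacting species' partial pressure unchanged, so Q is unchanged — no shift from this change.
Adding X5 (g), a reactant, drives the reaction to the right.
The forward reaction is exothermic. Raising T favours the endothermic direction — shift to the left.
The individual effects push in opposite directions; without quantitative information the net direction cannot be determined.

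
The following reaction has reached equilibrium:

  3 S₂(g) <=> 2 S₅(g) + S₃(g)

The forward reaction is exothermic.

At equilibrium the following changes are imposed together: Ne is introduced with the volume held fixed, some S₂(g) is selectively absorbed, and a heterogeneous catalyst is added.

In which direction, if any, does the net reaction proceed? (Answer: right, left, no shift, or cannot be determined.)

At constant volume, adding an inert gas leaves every reacting species' partial pressure unchanged, so Q is unchanged — no shift from this change.
Removing S₂ (g), a reactant, drives the reaction to the left.
A catalyst speeds both forward and reverse rates equally; it changes neither Q nor K — no shift from this change.
Only the nonzero effect(s) matter; the net shift is to the left.

left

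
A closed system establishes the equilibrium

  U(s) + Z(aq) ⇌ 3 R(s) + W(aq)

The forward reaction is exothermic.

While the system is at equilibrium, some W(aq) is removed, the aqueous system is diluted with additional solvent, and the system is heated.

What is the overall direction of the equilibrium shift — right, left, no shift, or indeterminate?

Removing W (aq), a product, drives the reaction to the right.
Dilution scales every aqueous concentration by the same factor. Δn_aq = 1 − 1 = 0, so Q is unchanged — no shift.
The forward reaction is exothermic. Raising T favours the endothermic direction — shift to the left.
The individual effects push in opposite directions; without quantitative information the net direction cannot be determined.

cannot be determined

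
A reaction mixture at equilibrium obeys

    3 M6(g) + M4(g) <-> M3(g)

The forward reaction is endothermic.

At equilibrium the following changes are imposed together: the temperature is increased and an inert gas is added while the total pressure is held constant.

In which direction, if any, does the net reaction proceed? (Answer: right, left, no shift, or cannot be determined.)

cannot be determined

The forward reaction is endothermic. Raising T favours the endothermic direction — shift to the right.
Adding inert gas at constant total pressure expands the volume and lowers every reacting partial pressure. With Δn_gas = 1 − 4 = -3, Q moves away from K toward the side with fewer gas moles, so the system shifts toward the side with more gas moles — to the left.
The individual effects push in opposite directions; without quantitative information the net direction cannot be determined.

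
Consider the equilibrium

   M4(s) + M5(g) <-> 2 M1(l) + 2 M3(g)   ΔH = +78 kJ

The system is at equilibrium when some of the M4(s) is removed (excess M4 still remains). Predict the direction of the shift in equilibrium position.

no shift

M4 is a pure solid; its activity is 1 regardless of amount, so Q is unaffected — no shift from this change.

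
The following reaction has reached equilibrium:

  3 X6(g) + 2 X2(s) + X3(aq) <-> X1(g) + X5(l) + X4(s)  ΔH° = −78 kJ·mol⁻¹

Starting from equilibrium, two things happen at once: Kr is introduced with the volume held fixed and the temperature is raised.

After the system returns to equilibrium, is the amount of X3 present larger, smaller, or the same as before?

increases

At constant volume, adding an inert gas leaves every reacting species' partial pressure unchanged, so Q is unchanged — no shift from this change.
The forward reaction is exothermic. Raising T favours the endothermic direction — shift to the left.
The net shift is to the left. X3 is a reactant, so its amount increases.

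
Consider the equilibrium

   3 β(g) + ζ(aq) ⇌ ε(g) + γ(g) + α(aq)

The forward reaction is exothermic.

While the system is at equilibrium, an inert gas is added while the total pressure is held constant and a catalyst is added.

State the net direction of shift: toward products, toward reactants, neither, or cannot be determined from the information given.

Adding inert gas at constant total pressure expands the volume and lowers every reacting partial pressure. With Δn_gas = 2 − 3 = -1, Q moves away from K toward the side with fewer gas moles, so the system shifts toward the side with more gas moles — to the left.
A catalyst speeds both forward and reverse rates equally; it changes neither Q nor K — no shift from this change.
Only the nonzero effect(s) matter; the net shift is to the left.

left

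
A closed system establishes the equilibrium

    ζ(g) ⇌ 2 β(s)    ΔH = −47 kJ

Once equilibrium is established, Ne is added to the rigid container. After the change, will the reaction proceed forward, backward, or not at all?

no shift

At constant volume, adding an inert gas leaves every reacting species' partial pressure unchanged, so Q is unchanged — no shift from this change.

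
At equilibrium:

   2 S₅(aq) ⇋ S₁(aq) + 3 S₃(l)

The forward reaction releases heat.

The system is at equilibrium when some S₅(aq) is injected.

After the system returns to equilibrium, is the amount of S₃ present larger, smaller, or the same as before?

increases

Adding S₅ (aq), a reactant, drives the reaction to the right.
The net shift is to the right. S₃ is a product, so its amount increases.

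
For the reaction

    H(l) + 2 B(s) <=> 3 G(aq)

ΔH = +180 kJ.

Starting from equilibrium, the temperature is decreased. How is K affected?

decreases

K depends on temperature via the van 't Hoff relation. The forward reaction is endothermic, so lowering T decreases K.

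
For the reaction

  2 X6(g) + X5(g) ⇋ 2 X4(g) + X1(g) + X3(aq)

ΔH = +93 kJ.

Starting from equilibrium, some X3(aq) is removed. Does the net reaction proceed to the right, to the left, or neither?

right

Removing X3 (aq), a product, drives the reaction to the right.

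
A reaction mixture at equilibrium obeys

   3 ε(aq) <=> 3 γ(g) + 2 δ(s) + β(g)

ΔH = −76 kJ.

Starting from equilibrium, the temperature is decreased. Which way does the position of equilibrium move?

The forward reaction is exothermic. Lowering T favours the exothermic direction — shift to the right.

right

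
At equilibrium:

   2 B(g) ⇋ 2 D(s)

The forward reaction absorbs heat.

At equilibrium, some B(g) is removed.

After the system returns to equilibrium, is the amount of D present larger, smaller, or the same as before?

Removing B (g), a reactant, drives the reaction to the left.
The net shift is to the left. D is a product, so its amount decreases.

decreases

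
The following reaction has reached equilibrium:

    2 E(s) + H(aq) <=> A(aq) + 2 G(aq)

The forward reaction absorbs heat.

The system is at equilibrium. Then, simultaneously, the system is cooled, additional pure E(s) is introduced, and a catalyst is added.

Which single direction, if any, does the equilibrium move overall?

left

The forward reaction is endothermic. Lowering T favours the exothermic direction — shift to the left.
E is a pure solid; its activity is 1 regardless of amount, so Q is unaffected — no shift from this change.
A catalyst speeds both forward and reverse rates equally; it changes neither Q nor K — no shift from this change.
Only the nonzero effect(s) matter; the net shift is to the left.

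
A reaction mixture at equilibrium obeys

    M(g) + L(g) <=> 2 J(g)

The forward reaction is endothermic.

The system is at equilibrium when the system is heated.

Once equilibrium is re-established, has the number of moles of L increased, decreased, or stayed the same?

The forward reaction is endothermic. Raising T favours the endothermic direction — shift to the right.
The net shift is to the right. L is a reactant, so its amount decreases.

decreases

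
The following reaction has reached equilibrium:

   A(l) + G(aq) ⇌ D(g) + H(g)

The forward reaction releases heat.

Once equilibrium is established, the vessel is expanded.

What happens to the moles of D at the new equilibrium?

Gas moles: reactants 0, products 2 (Δn_gas = +2). Expansion shifts the system toward the side with more moles of gas — to the right.
The net shift is to the right. D is a product, so its amount increases.

increases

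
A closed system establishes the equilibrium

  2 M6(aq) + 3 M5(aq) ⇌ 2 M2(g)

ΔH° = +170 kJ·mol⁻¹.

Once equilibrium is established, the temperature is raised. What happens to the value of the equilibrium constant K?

K depends on temperature via the van 't Hoff relation. The forward reaction is endothermic, so raising T increases K.

increases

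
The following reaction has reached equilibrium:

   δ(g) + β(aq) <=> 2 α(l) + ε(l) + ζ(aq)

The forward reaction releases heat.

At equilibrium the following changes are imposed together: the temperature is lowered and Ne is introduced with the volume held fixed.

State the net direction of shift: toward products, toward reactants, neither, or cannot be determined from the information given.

The forward reaction is exothermic. Lowering T favours the exothermic direction — shift to the right.
At constant volume, adding an inert gas leaves every reacting species' partial pressure unchanged, so Q is unchanged — no shift from this change.
Only the nonzero effect(s) matter; the net shift is to the right.

right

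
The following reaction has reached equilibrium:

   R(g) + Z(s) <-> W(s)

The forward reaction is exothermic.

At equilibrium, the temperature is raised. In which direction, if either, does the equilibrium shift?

left

The forward reaction is exothermic. Raising T favours the endothermic direction — shift to the left.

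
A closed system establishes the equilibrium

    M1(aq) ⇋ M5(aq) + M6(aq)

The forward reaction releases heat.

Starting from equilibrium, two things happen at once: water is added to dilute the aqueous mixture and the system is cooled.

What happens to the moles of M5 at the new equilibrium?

increases

Dilution lowers every aqueous concentration by the same factor. Δn_aq = 2 − 1 = +1, so the system shifts toward the side with more dissolved moles — to the right.
The forward reaction is exothermic. Lowering T favours the exothermic direction — shift to the right.
The net shift is to the right. M5 is a product, so its amount increases.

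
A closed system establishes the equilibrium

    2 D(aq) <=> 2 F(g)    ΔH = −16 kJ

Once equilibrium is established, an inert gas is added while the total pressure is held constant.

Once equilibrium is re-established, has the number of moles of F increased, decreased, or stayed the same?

increases

Adding inert gas at constant total pressure expands the volume and lowers every reacting partial pressure. With Δn_gas = 2 − 0 = +2, Q moves away from K toward the side with fewer gas moles, so the system shifts toward the side with more gas moles — to the right.
The net shift is to the right. F is a product, so its amount increases.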